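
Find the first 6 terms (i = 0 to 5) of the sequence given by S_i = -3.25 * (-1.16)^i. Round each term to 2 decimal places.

This is a geometric sequence.
i=0: S_0 = -3.25 * (-1.16)^0 = -3.25
i=1: S_1 = -3.25 * (-1.16)^1 = 3.77
i=2: S_2 = -3.25 * (-1.16)^2 ≈ -4.37
i=3: S_3 = -3.25 * (-1.16)^3 ≈ 5.07
i=4: S_4 = -3.25 * (-1.16)^4 ≈ -5.88
i=5: S_5 = -3.25 * (-1.16)^5 ≈ 6.83
The first 6 terms are: [-3.25, 3.77, -4.37, 5.07, -5.88, 6.83]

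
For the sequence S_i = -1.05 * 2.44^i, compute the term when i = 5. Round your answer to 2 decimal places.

S_5 = -1.05 * 2.44^5 ≈ -1.05 * 86.4867 ≈ -90.81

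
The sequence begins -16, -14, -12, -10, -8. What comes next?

Differences: -14 - -16 = 2
This is an arithmetic sequence with common difference d = 2.
Next term = -8 + 2 = -6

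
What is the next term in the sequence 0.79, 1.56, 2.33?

Differences: 1.56 - 0.79 = 0.77
This is an arithmetic sequence with common difference d = 0.77.
Next term = 2.33 + 0.77 = 3.1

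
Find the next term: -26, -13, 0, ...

Differences: -13 - -26 = 13
This is an arithmetic sequence with common difference d = 13.
Next term = 0 + 13 = 13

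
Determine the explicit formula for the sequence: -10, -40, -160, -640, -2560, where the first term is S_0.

Check ratios: -40 / -10 = 4.0
Common ratio r = 4.
First term a = -10.
Formula: S_i = -10 * 4^i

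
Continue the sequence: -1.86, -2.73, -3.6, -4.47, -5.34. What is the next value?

Differences: -2.73 - -1.86 = -0.87
This is an arithmetic sequence with common difference d = -0.87.
Next term = -5.34 + -0.87 = -6.21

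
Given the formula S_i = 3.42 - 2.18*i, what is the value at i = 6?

S_6 = 3.42 + -2.18*6 = 3.42 + -13.08 = -9.66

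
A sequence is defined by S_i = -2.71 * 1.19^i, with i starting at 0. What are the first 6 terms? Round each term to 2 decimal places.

This is a geometric sequence.
i=0: S_0 = -2.71 * 1.19^0 = -2.71
i=1: S_1 = -2.71 * 1.19^1 ≈ -3.22
i=2: S_2 = -2.71 * 1.19^2 ≈ -3.84
i=3: S_3 = -2.71 * 1.19^3 ≈ -4.57
i=4: S_4 = -2.71 * 1.19^4 ≈ -5.43
i=5: S_5 = -2.71 * 1.19^5 ≈ -6.47
The first 6 terms are: [-2.71, -3.22, -3.84, -4.57, -5.43, -6.47]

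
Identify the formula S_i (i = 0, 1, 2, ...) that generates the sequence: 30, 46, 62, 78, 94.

Check differences: 46 - 30 = 16
62 - 46 = 16
Common difference d = 16.
First term a = 30.
Formula: S_i = 30 + 16*i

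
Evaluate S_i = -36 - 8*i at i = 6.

S_6 = -36 + -8*6 = -36 + -48 = -84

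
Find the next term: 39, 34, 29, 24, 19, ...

Differences: 34 - 39 = -5
This is an arithmetic sequence with common difference d = -5.
Next term = 19 + -5 = 14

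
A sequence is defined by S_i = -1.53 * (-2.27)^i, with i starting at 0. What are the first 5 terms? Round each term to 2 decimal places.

This is a geometric sequence.
i=0: S_0 = -1.53 * (-2.27)^0 = -1.53
i=1: S_1 = -1.53 * (-2.27)^1 ≈ 3.47
i=2: S_2 = -1.53 * (-2.27)^2 ≈ -7.88
i=3: S_3 = -1.53 * (-2.27)^3 ≈ 17.9
i=4: S_4 = -1.53 * (-2.27)^4 ≈ -40.63
The first 5 terms are: [-1.53, 3.47, -7.88, 17.9, -40.63]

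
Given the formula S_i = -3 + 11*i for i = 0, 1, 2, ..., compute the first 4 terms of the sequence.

This is an arithmetic sequence.
i=0: S_0 = -3 + 11*0 = -3
i=1: S_1 = -3 + 11*1 = 8
i=2: S_2 = -3 + 11*2 = 19
i=3: S_3 = -3 + 11*3 = 30
The first 4 terms are: [-3, 8, 19, 30]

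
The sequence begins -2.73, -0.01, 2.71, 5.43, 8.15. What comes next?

Differences: -0.01 - -2.73 = 2.72
This is an arithmetic sequence with common difference d = 2.72.
Next term = 8.15 + 2.72 = 10.87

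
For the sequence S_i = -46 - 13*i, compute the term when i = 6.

S_6 = -46 + -13*6 = -46 + -78 = -124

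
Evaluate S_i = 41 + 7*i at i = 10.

S_10 = 41 + 7*10 = 41 + 70 = 111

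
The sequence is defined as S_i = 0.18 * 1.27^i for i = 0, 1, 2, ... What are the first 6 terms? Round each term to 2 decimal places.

This is a geometric sequence.
i=0: S_0 = 0.18 * 1.27^0 = 0.18
i=1: S_1 = 0.18 * 1.27^1 ≈ 0.23
i=2: S_2 = 0.18 * 1.27^2 ≈ 0.29
i=3: S_3 = 0.18 * 1.27^3 ≈ 0.37
i=4: S_4 = 0.18 * 1.27^4 ≈ 0.47
i=5: S_5 = 0.18 * 1.27^5 ≈ 0.59
The first 6 terms are: [0.18, 0.23, 0.29, 0.37, 0.47, 0.59]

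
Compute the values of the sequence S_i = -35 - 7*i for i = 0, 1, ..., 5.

This is an arithmetic sequence.
i=0: S_0 = -35 + -7*0 = -35
i=1: S_1 = -35 + -7*1 = -42
i=2: S_2 = -35 + -7*2 = -49
i=3: S_3 = -35 + -7*3 = -56
i=4: S_4 = -35 + -7*4 = -63
i=5: S_5 = -35 + -7*5 = -70
The first 6 terms are: [-35, -42, -49, -56, -63, -70]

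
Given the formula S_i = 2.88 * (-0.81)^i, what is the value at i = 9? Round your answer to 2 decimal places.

S_9 = 2.88 * (-0.81)^9 ≈ 2.88 * -0.1501 ≈ -0.43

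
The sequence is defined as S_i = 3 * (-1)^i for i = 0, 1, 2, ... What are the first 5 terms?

This is a geometric sequence.
i=0: S_0 = 3 * (-1)^0 = 3
i=1: S_1 = 3 * (-1)^1 = -3
i=2: S_2 = 3 * (-1)^2 = 3
i=3: S_3 = 3 * (-1)^3 = -3
i=4: S_4 = 3 * (-1)^4 = 3
The first 5 terms are: [3, -3, 3, -3, 3]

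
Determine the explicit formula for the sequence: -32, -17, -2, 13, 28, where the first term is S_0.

Check differences: -17 - -32 = 15
-2 - -17 = 15
Common difference d = 15.
First term a = -32.
Formula: S_i = -32 + 15*i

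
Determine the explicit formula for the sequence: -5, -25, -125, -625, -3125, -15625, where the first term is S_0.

Check ratios: -25 / -5 = 5.0
Common ratio r = 5.
First term a = -5.
Formula: S_i = -5 * 5^i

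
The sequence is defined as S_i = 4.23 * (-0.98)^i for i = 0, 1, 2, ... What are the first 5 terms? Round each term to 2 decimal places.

This is a geometric sequence.
i=0: S_0 = 4.23 * (-0.98)^0 = 4.23
i=1: S_1 = 4.23 * (-0.98)^1 ≈ -4.15
i=2: S_2 = 4.23 * (-0.98)^2 ≈ 4.06
i=3: S_3 = 4.23 * (-0.98)^3 ≈ -3.98
i=4: S_4 = 4.23 * (-0.98)^4 ≈ 3.9
The first 5 terms are: [4.23, -4.15, 4.06, -3.98, 3.9]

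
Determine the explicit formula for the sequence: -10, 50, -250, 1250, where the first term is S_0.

Check ratios: 50 / -10 = -5.0
Common ratio r = -5.
First term a = -10.
Formula: S_i = -10 * (-5)^i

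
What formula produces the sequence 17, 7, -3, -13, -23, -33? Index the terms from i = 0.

Check differences: 7 - 17 = -10
-3 - 7 = -10
Common difference d = -10.
First term a = 17.
Formula: S_i = 17 - 10*i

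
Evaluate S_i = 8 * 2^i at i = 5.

S_5 = 8 * 2^5 = 8 * 32 = 256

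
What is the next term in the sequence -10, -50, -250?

Ratios: -50 / -10 = 5.0
This is a geometric sequence with common ratio r = 5.
Next term = -250 * 5 = -1250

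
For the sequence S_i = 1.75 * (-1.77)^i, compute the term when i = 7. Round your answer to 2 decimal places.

S_7 = 1.75 * (-1.77)^7 ≈ 1.75 * -54.4268 ≈ -95.25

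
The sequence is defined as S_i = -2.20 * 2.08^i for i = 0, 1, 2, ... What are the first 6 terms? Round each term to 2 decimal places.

This is a geometric sequence.
i=0: S_0 = -2.2 * 2.08^0 = -2.2
i=1: S_1 = -2.2 * 2.08^1 ≈ -4.58
i=2: S_2 = -2.2 * 2.08^2 ≈ -9.52
i=3: S_3 = -2.2 * 2.08^3 ≈ -19.8
i=4: S_4 = -2.2 * 2.08^4 ≈ -41.18
i=5: S_5 = -2.2 * 2.08^5 ≈ -85.65
The first 6 terms are: [-2.2, -4.58, -9.52, -19.8, -41.18, -85.65]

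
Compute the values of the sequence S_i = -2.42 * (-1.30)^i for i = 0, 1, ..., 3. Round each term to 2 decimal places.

This is a geometric sequence.
i=0: S_0 = -2.42 * (-1.3)^0 = -2.42
i=1: S_1 = -2.42 * (-1.3)^1 ≈ 3.15
i=2: S_2 = -2.42 * (-1.3)^2 ≈ -4.09
i=3: S_3 = -2.42 * (-1.3)^3 ≈ 5.32
The first 4 terms are: [-2.42, 3.15, -4.09, 5.32]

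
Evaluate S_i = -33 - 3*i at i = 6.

S_6 = -33 + -3*6 = -33 + -18 = -51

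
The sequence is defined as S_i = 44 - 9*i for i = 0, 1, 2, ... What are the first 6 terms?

This is an arithmetic sequence.
i=0: S_0 = 44 + -9*0 = 44
i=1: S_1 = 44 + -9*1 = 35
i=2: S_2 = 44 + -9*2 = 26
i=3: S_3 = 44 + -9*3 = 17
i=4: S_4 = 44 + -9*4 = 8
i=5: S_5 = 44 + -9*5 = -1
The first 6 terms are: [44, 35, 26, 17, 8, -1]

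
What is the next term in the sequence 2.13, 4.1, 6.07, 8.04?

Differences: 4.1 - 2.13 = 1.97
This is an arithmetic sequence with common difference d = 1.97.
Next term = 8.04 + 1.97 = 10.01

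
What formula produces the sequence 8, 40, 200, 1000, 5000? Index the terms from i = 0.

Check ratios: 40 / 8 = 5.0
Common ratio r = 5.
First term a = 8.
Formula: S_i = 8 * 5^i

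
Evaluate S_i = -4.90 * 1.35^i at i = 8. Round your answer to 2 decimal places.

S_8 = -4.9 * 1.35^8 ≈ -4.9 * 11.0324 ≈ -54.06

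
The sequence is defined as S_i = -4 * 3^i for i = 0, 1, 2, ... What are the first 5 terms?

This is a geometric sequence.
i=0: S_0 = -4 * 3^0 = -4
i=1: S_1 = -4 * 3^1 = -12
i=2: S_2 = -4 * 3^2 = -36
i=3: S_3 = -4 * 3^3 = -108
i=4: S_4 = -4 * 3^4 = -324
The first 5 terms are: [-4, -12, -36, -108, -324]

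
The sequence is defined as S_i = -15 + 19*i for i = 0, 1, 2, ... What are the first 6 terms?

This is an arithmetic sequence.
i=0: S_0 = -15 + 19*0 = -15
i=1: S_1 = -15 + 19*1 = 4
i=2: S_2 = -15 + 19*2 = 23
i=3: S_3 = -15 + 19*3 = 42
i=4: S_4 = -15 + 19*4 = 61
i=5: S_5 = -15 + 19*5 = 80
The first 6 terms are: [-15, 4, 23, 42, 61, 80]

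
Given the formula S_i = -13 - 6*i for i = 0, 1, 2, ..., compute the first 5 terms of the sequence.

This is an arithmetic sequence.
i=0: S_0 = -13 + -6*0 = -13
i=1: S_1 = -13 + -6*1 = -19
i=2: S_2 = -13 + -6*2 = -25
i=3: S_3 = -13 + -6*3 = -31
i=4: S_4 = -13 + -6*4 = -37
The first 5 terms are: [-13, -19, -25, -31, -37]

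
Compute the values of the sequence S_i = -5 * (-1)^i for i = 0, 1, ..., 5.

This is a geometric sequence.
i=0: S_0 = -5 * (-1)^0 = -5
i=1: S_1 = -5 * (-1)^1 = 5
i=2: S_2 = -5 * (-1)^2 = -5
i=3: S_3 = -5 * (-1)^3 = 5
i=4: S_4 = -5 * (-1)^4 = -5
i=5: S_5 = -5 * (-1)^5 = 5
The first 6 terms are: [-5, 5, -5, 5, -5, 5]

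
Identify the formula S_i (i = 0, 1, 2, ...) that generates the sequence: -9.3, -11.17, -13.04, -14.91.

Check differences: -11.17 - -9.3 = -1.87
-13.04 - -11.17 = -1.87
Common difference d = -1.87.
First term a = -9.3.
Formula: S_i = -9.30 - 1.87*i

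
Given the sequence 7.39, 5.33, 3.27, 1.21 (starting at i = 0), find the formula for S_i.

Check differences: 5.33 - 7.39 = -2.06
3.27 - 5.33 = -2.06
Common difference d = -2.06.
First term a = 7.39.
Formula: S_i = 7.39 - 2.06*i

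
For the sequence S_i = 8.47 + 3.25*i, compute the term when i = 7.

S_7 = 8.47 + 3.25*7 = 8.47 + 22.75 = 31.22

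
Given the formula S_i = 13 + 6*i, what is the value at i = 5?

S_5 = 13 + 6*5 = 13 + 30 = 43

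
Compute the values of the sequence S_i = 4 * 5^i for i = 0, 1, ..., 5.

This is a geometric sequence.
i=0: S_0 = 4 * 5^0 = 4
i=1: S_1 = 4 * 5^1 = 20
i=2: S_2 = 4 * 5^2 = 100
i=3: S_3 = 4 * 5^3 = 500
i=4: S_4 = 4 * 5^4 = 2500
i=5: S_5 = 4 * 5^5 = 12500
The first 6 terms are: [4, 20, 100, 500, 2500, 12500]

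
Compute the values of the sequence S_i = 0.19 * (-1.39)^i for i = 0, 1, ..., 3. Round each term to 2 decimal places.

This is a geometric sequence.
i=0: S_0 = 0.19 * (-1.39)^0 = 0.19
i=1: S_1 = 0.19 * (-1.39)^1 ≈ -0.26
i=2: S_2 = 0.19 * (-1.39)^2 ≈ 0.37
i=3: S_3 = 0.19 * (-1.39)^3 ≈ -0.51
The first 4 terms are: [0.19, -0.26, 0.37, -0.51]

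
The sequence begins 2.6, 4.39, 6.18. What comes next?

Differences: 4.39 - 2.6 = 1.79
This is an arithmetic sequence with common difference d = 1.79.
Next term = 6.18 + 1.79 = 7.97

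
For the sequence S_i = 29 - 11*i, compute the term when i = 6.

S_6 = 29 + -11*6 = 29 + -66 = -37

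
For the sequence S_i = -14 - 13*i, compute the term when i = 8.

S_8 = -14 + -13*8 = -14 + -104 = -118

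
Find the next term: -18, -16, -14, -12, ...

Differences: -16 - -18 = 2
This is an arithmetic sequence with common difference d = 2.
Next term = -12 + 2 = -10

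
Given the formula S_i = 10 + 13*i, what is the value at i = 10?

S_10 = 10 + 13*10 = 10 + 130 = 140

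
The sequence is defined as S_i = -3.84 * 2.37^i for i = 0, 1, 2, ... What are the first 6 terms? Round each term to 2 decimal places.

This is a geometric sequence.
i=0: S_0 = -3.84 * 2.37^0 = -3.84
i=1: S_1 = -3.84 * 2.37^1 ≈ -9.1
i=2: S_2 = -3.84 * 2.37^2 ≈ -21.57
i=3: S_3 = -3.84 * 2.37^3 ≈ -51.12
i=4: S_4 = -3.84 * 2.37^4 ≈ -121.15
i=5: S_5 = -3.84 * 2.37^5 ≈ -287.13
The first 6 terms are: [-3.84, -9.1, -21.57, -51.12, -121.15, -287.13]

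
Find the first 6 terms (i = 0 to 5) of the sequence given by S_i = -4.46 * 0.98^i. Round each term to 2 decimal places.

This is a geometric sequence.
i=0: S_0 = -4.46 * 0.98^0 = -4.46
i=1: S_1 = -4.46 * 0.98^1 ≈ -4.37
i=2: S_2 = -4.46 * 0.98^2 ≈ -4.28
i=3: S_3 = -4.46 * 0.98^3 ≈ -4.2
i=4: S_4 = -4.46 * 0.98^4 ≈ -4.11
i=5: S_5 = -4.46 * 0.98^5 ≈ -4.03
The first 6 terms are: [-4.46, -4.37, -4.28, -4.2, -4.11, -4.03]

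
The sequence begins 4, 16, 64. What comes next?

Ratios: 16 / 4 = 4.0
This is a geometric sequence with common ratio r = 4.
Next term = 64 * 4 = 256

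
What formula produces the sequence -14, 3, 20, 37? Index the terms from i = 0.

Check differences: 3 - -14 = 17
20 - 3 = 17
Common difference d = 17.
First term a = -14.
Formula: S_i = -14 + 17*i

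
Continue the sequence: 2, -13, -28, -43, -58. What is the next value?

Differences: -13 - 2 = -15
This is an arithmetic sequence with common difference d = -15.
Next term = -58 + -15 = -73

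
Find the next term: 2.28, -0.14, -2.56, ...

Differences: -0.14 - 2.28 = -2.42
This is an arithmetic sequence with common difference d = -2.42.
Next term = -2.56 + -2.42 = -4.98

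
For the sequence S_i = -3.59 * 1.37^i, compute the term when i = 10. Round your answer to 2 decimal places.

S_10 = -3.59 * 1.37^10 ≈ -3.59 * 23.2919 ≈ -83.62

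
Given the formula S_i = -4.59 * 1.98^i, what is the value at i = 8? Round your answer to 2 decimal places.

S_8 = -4.59 * 1.98^8 ≈ -4.59 * 236.2226 ≈ -1084.26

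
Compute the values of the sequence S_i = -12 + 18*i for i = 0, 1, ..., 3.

This is an arithmetic sequence.
i=0: S_0 = -12 + 18*0 = -12
i=1: S_1 = -12 + 18*1 = 6
i=2: S_2 = -12 + 18*2 = 24
i=3: S_3 = -12 + 18*3 = 42
The first 4 terms are: [-12, 6, 24, 42]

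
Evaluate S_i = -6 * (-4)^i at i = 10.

S_10 = -6 * (-4)^10 = -6 * 1048576 = -6291456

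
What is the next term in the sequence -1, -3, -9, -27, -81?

Ratios: -3 / -1 = 3.0
This is a geometric sequence with common ratio r = 3.
Next term = -81 * 3 = -243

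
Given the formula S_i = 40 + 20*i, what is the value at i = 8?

S_8 = 40 + 20*8 = 40 + 160 = 200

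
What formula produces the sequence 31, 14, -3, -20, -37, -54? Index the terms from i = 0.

Check differences: 14 - 31 = -17
-3 - 14 = -17
Common difference d = -17.
First term a = 31.
Formula: S_i = 31 - 17*i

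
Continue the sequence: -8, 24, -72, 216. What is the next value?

Ratios: 24 / -8 = -3.0
This is a geometric sequence with common ratio r = -3.
Next term = 216 * -3 = -648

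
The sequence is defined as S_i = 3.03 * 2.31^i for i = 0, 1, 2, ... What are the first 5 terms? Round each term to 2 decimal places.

This is a geometric sequence.
i=0: S_0 = 3.03 * 2.31^0 = 3.03
i=1: S_1 = 3.03 * 2.31^1 ≈ 7.0
i=2: S_2 = 3.03 * 2.31^2 ≈ 16.17
i=3: S_3 = 3.03 * 2.31^3 ≈ 37.35
i=4: S_4 = 3.03 * 2.31^4 ≈ 86.28
The first 5 terms are: [3.03, 7.0, 16.17, 37.35, 86.28]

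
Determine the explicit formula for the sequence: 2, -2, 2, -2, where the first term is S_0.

Check ratios: -2 / 2 = -1.0
Common ratio r = -1.
First term a = 2.
Formula: S_i = 2 * (-1)^i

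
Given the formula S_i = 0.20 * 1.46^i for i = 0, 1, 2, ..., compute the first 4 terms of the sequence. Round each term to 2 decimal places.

This is a geometric sequence.
i=0: S_0 = 0.2 * 1.46^0 = 0.2
i=1: S_1 = 0.2 * 1.46^1 ≈ 0.29
i=2: S_2 = 0.2 * 1.46^2 ≈ 0.43
i=3: S_3 = 0.2 * 1.46^3 ≈ 0.62
The first 4 terms are: [0.2, 0.29, 0.43, 0.62]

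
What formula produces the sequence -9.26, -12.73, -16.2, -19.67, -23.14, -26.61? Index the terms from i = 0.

Check differences: -12.73 - -9.26 = -3.47
-16.2 - -12.73 = -3.47
Common difference d = -3.47.
First term a = -9.26.
Formula: S_i = -9.26 - 3.47*i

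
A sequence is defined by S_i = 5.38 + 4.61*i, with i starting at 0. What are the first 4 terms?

This is an arithmetic sequence.
i=0: S_0 = 5.38 + 4.61*0 = 5.38
i=1: S_1 = 5.38 + 4.61*1 = 9.99
i=2: S_2 = 5.38 + 4.61*2 = 14.6
i=3: S_3 = 5.38 + 4.61*3 = 19.21
The first 4 terms are: [5.38, 9.99, 14.6, 19.21]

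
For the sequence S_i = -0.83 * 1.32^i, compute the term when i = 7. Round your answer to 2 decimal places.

S_7 = -0.83 * 1.32^7 ≈ -0.83 * 6.9826 ≈ -5.8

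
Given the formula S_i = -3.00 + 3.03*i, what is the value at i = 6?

S_6 = -3.0 + 3.03*6 = -3.0 + 18.18 = 15.18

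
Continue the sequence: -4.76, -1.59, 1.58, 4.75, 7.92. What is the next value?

Differences: -1.59 - -4.76 = 3.17
This is an arithmetic sequence with common difference d = 3.17.
Next term = 7.92 + 3.17 = 11.09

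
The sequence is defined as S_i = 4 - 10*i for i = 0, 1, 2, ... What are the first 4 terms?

This is an arithmetic sequence.
i=0: S_0 = 4 + -10*0 = 4
i=1: S_1 = 4 + -10*1 = -6
i=2: S_2 = 4 + -10*2 = -16
i=3: S_3 = 4 + -10*3 = -26
The first 4 terms are: [4, -6, -16, -26]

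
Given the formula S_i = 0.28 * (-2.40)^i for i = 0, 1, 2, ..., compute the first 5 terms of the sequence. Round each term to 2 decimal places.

This is a geometric sequence.
i=0: S_0 = 0.28 * (-2.4)^0 = 0.28
i=1: S_1 = 0.28 * (-2.4)^1 ≈ -0.67
i=2: S_2 = 0.28 * (-2.4)^2 ≈ 1.61
i=3: S_3 = 0.28 * (-2.4)^3 ≈ -3.87
i=4: S_4 = 0.28 * (-2.4)^4 ≈ 9.29
The first 5 terms are: [0.28, -0.67, 1.61, -3.87, 9.29]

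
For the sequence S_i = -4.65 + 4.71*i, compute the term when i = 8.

S_8 = -4.65 + 4.71*8 = -4.65 + 37.68 = 33.03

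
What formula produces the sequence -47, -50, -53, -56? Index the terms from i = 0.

Check differences: -50 - -47 = -3
-53 - -50 = -3
Common difference d = -3.
First term a = -47.
Formula: S_i = -47 - 3*i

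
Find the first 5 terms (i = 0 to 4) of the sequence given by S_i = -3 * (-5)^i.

This is a geometric sequence.
i=0: S_0 = -3 * (-5)^0 = -3
i=1: S_1 = -3 * (-5)^1 = 15
i=2: S_2 = -3 * (-5)^2 = -75
i=3: S_3 = -3 * (-5)^3 = 375
i=4: S_4 = -3 * (-5)^4 = -1875
The first 5 terms are: [-3, 15, -75, 375, -1875]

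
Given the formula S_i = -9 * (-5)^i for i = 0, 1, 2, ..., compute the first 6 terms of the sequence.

This is a geometric sequence.
i=0: S_0 = -9 * (-5)^0 = -9
i=1: S_1 = -9 * (-5)^1 = 45
i=2: S_2 = -9 * (-5)^2 = -225
i=3: S_3 = -9 * (-5)^3 = 1125
i=4: S_4 = -9 * (-5)^4 = -5625
i=5: S_5 = -9 * (-5)^5 = 28125
The first 6 terms are: [-9, 45, -225, 1125, -5625, 28125]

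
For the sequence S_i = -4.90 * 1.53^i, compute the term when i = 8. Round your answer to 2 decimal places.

S_8 = -4.9 * 1.53^8 ≈ -4.9 * 30.0283 ≈ -147.14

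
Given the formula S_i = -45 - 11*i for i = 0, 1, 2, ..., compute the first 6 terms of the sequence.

This is an arithmetic sequence.
i=0: S_0 = -45 + -11*0 = -45
i=1: S_1 = -45 + -11*1 = -56
i=2: S_2 = -45 + -11*2 = -67
i=3: S_3 = -45 + -11*3 = -78
i=4: S_4 = -45 + -11*4 = -89
i=5: S_5 = -45 + -11*5 = -100
The first 6 terms are: [-45, -56, -67, -78, -89, -100]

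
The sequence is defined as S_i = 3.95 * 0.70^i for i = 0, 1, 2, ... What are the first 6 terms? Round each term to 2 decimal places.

This is a geometric sequence.
i=0: S_0 = 3.95 * 0.7^0 = 3.95
i=1: S_1 = 3.95 * 0.7^1 ≈ 2.77
i=2: S_2 = 3.95 * 0.7^2 ≈ 1.94
i=3: S_3 = 3.95 * 0.7^3 ≈ 1.35
i=4: S_4 = 3.95 * 0.7^4 ≈ 0.95
i=5: S_5 = 3.95 * 0.7^5 ≈ 0.66
The first 6 terms are: [3.95, 2.77, 1.94, 1.35, 0.95, 0.66]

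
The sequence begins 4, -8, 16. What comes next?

Ratios: -8 / 4 = -2.0
This is a geometric sequence with common ratio r = -2.
Next term = 16 * -2 = -32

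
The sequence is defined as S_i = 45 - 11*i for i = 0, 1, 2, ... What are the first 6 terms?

This is an arithmetic sequence.
i=0: S_0 = 45 + -11*0 = 45
i=1: S_1 = 45 + -11*1 = 34
i=2: S_2 = 45 + -11*2 = 23
i=3: S_3 = 45 + -11*3 = 12
i=4: S_4 = 45 + -11*4 = 1
i=5: S_5 = 45 + -11*5 = -10
The first 6 terms are: [45, 34, 23, 12, 1, -10]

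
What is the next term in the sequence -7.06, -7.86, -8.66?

Differences: -7.86 - -7.06 = -0.8
This is an arithmetic sequence with common difference d = -0.8.
Next term = -8.66 + -0.8 = -9.46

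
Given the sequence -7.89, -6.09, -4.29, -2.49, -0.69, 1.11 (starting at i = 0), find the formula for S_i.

Check differences: -6.09 - -7.89 = 1.8
-4.29 - -6.09 = 1.8
Common difference d = 1.8.
First term a = -7.89.
Formula: S_i = -7.89 + 1.80*i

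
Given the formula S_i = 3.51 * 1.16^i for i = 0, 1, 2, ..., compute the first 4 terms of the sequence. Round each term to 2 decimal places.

This is a geometric sequence.
i=0: S_0 = 3.51 * 1.16^0 = 3.51
i=1: S_1 = 3.51 * 1.16^1 ≈ 4.07
i=2: S_2 = 3.51 * 1.16^2 ≈ 4.72
i=3: S_3 = 3.51 * 1.16^3 ≈ 5.48
The first 4 terms are: [3.51, 4.07, 4.72, 5.48]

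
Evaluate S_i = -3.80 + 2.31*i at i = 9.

S_9 = -3.8 + 2.31*9 = -3.8 + 20.79 = 16.99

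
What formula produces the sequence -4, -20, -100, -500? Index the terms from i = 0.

Check ratios: -20 / -4 = 5.0
Common ratio r = 5.
First term a = -4.
Formula: S_i = -4 * 5^i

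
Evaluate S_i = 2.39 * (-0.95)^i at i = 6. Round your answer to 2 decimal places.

S_6 = 2.39 * (-0.95)^6 ≈ 2.39 * 0.7351 ≈ 1.76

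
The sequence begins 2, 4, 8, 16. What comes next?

Ratios: 4 / 2 = 2.0
This is a geometric sequence with common ratio r = 2.
Next term = 16 * 2 = 32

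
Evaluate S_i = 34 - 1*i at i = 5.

S_5 = 34 + -1*5 = 34 + -5 = 29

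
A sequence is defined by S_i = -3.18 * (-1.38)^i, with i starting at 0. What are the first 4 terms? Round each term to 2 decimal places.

This is a geometric sequence.
i=0: S_0 = -3.18 * (-1.38)^0 = -3.18
i=1: S_1 = -3.18 * (-1.38)^1 ≈ 4.39
i=2: S_2 = -3.18 * (-1.38)^2 ≈ -6.06
i=3: S_3 = -3.18 * (-1.38)^3 ≈ 8.36
The first 4 terms are: [-3.18, 4.39, -6.06, 8.36]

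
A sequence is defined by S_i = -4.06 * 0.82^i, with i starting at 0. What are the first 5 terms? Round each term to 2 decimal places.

This is a geometric sequence.
i=0: S_0 = -4.06 * 0.82^0 = -4.06
i=1: S_1 = -4.06 * 0.82^1 ≈ -3.33
i=2: S_2 = -4.06 * 0.82^2 ≈ -2.73
i=3: S_3 = -4.06 * 0.82^3 ≈ -2.24
i=4: S_4 = -4.06 * 0.82^4 ≈ -1.84
The first 5 terms are: [-4.06, -3.33, -2.73, -2.24, -1.84]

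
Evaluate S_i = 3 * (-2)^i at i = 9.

S_9 = 3 * (-2)^9 = 3 * -512 = -1536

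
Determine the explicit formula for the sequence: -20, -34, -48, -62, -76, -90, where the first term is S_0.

Check differences: -34 - -20 = -14
-48 - -34 = -14
Common difference d = -14.
First term a = -20.
Formula: S_i = -20 - 14*i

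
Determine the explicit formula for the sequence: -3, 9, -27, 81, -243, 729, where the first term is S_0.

Check ratios: 9 / -3 = -3.0
Common ratio r = -3.
First term a = -3.
Formula: S_i = -3 * (-3)^i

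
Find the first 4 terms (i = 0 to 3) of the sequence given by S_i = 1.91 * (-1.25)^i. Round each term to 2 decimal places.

This is a geometric sequence.
i=0: S_0 = 1.91 * (-1.25)^0 = 1.91
i=1: S_1 = 1.91 * (-1.25)^1 ≈ -2.39
i=2: S_2 = 1.91 * (-1.25)^2 ≈ 2.98
i=3: S_3 = 1.91 * (-1.25)^3 ≈ -3.73
The first 4 terms are: [1.91, -2.39, 2.98, -3.73]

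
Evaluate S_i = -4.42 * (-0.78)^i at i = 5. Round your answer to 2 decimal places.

S_5 = -4.42 * (-0.78)^5 ≈ -4.42 * -0.2887 ≈ 1.28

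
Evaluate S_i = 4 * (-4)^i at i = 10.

S_10 = 4 * (-4)^10 = 4 * 1048576 = 4194304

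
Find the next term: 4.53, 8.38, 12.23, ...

Differences: 8.38 - 4.53 = 3.85
This is an arithmetic sequence with common difference d = 3.85.
Next term = 12.23 + 3.85 = 16.08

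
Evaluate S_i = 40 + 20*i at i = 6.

S_6 = 40 + 20*6 = 40 + 120 = 160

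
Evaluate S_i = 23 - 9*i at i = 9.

S_9 = 23 + -9*9 = 23 + -81 = -58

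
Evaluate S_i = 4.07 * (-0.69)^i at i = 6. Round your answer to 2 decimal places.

S_6 = 4.07 * (-0.69)^6 ≈ 4.07 * 0.1079 ≈ 0.44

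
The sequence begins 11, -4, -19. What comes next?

Differences: -4 - 11 = -15
This is an arithmetic sequence with common difference d = -15.
Next term = -19 + -15 = -34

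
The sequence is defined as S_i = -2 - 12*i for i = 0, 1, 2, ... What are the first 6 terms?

This is an arithmetic sequence.
i=0: S_0 = -2 + -12*0 = -2
i=1: S_1 = -2 + -12*1 = -14
i=2: S_2 = -2 + -12*2 = -26
i=3: S_3 = -2 + -12*3 = -38
i=4: S_4 = -2 + -12*4 = -50
i=5: S_5 = -2 + -12*5 = -62
The first 6 terms are: [-2, -14, -26, -38, -50, -62]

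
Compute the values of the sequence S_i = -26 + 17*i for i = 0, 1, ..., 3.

This is an arithmetic sequence.
i=0: S_0 = -26 + 17*0 = -26
i=1: S_1 = -26 + 17*1 = -9
i=2: S_2 = -26 + 17*2 = 8
i=3: S_3 = -26 + 17*3 = 25
The first 4 terms are: [-26, -9, 8, 25]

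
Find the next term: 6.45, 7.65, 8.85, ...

Differences: 7.65 - 6.45 = 1.2
This is an arithmetic sequence with common difference d = 1.2.
Next term = 8.85 + 1.2 = 10.05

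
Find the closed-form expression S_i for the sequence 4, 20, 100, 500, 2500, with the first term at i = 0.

Check ratios: 20 / 4 = 5.0
Common ratio r = 5.
First term a = 4.
Formula: S_i = 4 * 5^i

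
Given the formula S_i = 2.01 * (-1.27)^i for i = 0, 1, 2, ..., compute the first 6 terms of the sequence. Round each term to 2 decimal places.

This is a geometric sequence.
i=0: S_0 = 2.01 * (-1.27)^0 = 2.01
i=1: S_1 = 2.01 * (-1.27)^1 ≈ -2.55
i=2: S_2 = 2.01 * (-1.27)^2 ≈ 3.24
i=3: S_3 = 2.01 * (-1.27)^3 ≈ -4.12
i=4: S_4 = 2.01 * (-1.27)^4 ≈ 5.23
i=5: S_5 = 2.01 * (-1.27)^5 ≈ -6.64
The first 6 terms are: [2.01, -2.55, 3.24, -4.12, 5.23, -6.64]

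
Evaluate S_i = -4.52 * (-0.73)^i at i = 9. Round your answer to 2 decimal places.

S_9 = -4.52 * (-0.73)^9 ≈ -4.52 * -0.0589 ≈ 0.27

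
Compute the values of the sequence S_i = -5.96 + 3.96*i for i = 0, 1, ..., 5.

This is an arithmetic sequence.
i=0: S_0 = -5.96 + 3.96*0 = -5.96
i=1: S_1 = -5.96 + 3.96*1 = -2.0
i=2: S_2 = -5.96 + 3.96*2 = 1.96
i=3: S_3 = -5.96 + 3.96*3 = 5.92
i=4: S_4 = -5.96 + 3.96*4 = 9.88
i=5: S_5 = -5.96 + 3.96*5 = 13.84
The first 6 terms are: [-5.96, -2.0, 1.96, 5.92, 9.88, 13.84]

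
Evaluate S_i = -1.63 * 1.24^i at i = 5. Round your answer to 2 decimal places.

S_5 = -1.63 * 1.24^5 ≈ -1.63 * 2.9316 ≈ -4.78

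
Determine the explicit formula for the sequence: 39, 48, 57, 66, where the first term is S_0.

Check differences: 48 - 39 = 9
57 - 48 = 9
Common difference d = 9.
First term a = 39.
Formula: S_i = 39 + 9*i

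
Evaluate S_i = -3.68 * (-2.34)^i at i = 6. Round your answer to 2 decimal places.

S_6 = -3.68 * (-2.34)^6 ≈ -3.68 * 164.1705 ≈ -604.15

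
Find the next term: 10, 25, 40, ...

Differences: 25 - 10 = 15
This is an arithmetic sequence with common difference d = 15.
Next term = 40 + 15 = 55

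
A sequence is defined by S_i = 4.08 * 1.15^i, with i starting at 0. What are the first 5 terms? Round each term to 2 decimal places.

This is a geometric sequence.
i=0: S_0 = 4.08 * 1.15^0 = 4.08
i=1: S_1 = 4.08 * 1.15^1 ≈ 4.69
i=2: S_2 = 4.08 * 1.15^2 ≈ 5.4
i=3: S_3 = 4.08 * 1.15^3 ≈ 6.21
i=4: S_4 = 4.08 * 1.15^4 ≈ 7.14
The first 5 terms are: [4.08, 4.69, 5.4, 6.21, 7.14]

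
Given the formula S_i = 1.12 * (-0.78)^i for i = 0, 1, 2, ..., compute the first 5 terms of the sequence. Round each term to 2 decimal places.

This is a geometric sequence.
i=0: S_0 = 1.12 * (-0.78)^0 = 1.12
i=1: S_1 = 1.12 * (-0.78)^1 ≈ -0.87
i=2: S_2 = 1.12 * (-0.78)^2 ≈ 0.68
i=3: S_3 = 1.12 * (-0.78)^3 ≈ -0.53
i=4: S_4 = 1.12 * (-0.78)^4 ≈ 0.41
The first 5 terms are: [1.12, -0.87, 0.68, -0.53, 0.41]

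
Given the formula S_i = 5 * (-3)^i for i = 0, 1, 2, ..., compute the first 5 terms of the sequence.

This is a geometric sequence.
i=0: S_0 = 5 * (-3)^0 = 5
i=1: S_1 = 5 * (-3)^1 = -15
i=2: S_2 = 5 * (-3)^2 = 45
i=3: S_3 = 5 * (-3)^3 = -135
i=4: S_4 = 5 * (-3)^4 = 405
The first 5 terms are: [5, -15, 45, -135, 405]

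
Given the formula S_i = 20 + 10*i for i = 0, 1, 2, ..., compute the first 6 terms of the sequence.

This is an arithmetic sequence.
i=0: S_0 = 20 + 10*0 = 20
i=1: S_1 = 20 + 10*1 = 30
i=2: S_2 = 20 + 10*2 = 40
i=3: S_3 = 20 + 10*3 = 50
i=4: S_4 = 20 + 10*4 = 60
i=5: S_5 = 20 + 10*5 = 70
The first 6 terms are: [20, 30, 40, 50, 60, 70]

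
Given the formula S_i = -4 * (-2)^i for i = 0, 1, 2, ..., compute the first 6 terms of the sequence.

This is a geometric sequence.
i=0: S_0 = -4 * (-2)^0 = -4
i=1: S_1 = -4 * (-2)^1 = 8
i=2: S_2 = -4 * (-2)^2 = -16
i=3: S_3 = -4 * (-2)^3 = 32
i=4: S_4 = -4 * (-2)^4 = -64
i=5: S_5 = -4 * (-2)^5 = 128
The first 6 terms are: [-4, 8, -16, 32, -64, 128]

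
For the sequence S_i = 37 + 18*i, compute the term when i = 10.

S_10 = 37 + 18*10 = 37 + 180 = 217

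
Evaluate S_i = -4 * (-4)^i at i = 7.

S_7 = -4 * (-4)^7 = -4 * -16384 = 65536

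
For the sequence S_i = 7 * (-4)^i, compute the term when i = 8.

S_8 = 7 * (-4)^8 = 7 * 65536 = 458752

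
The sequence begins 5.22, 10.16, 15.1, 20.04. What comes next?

Differences: 10.16 - 5.22 = 4.94
This is an arithmetic sequence with common difference d = 4.94.
Next term = 20.04 + 4.94 = 24.98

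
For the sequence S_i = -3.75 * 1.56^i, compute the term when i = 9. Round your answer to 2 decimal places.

S_9 = -3.75 * 1.56^9 ≈ -3.75 * 54.7169 ≈ -205.19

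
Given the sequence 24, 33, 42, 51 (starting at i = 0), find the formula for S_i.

Check differences: 33 - 24 = 9
42 - 33 = 9
Common difference d = 9.
First term a = 24.
Formula: S_i = 24 + 9*i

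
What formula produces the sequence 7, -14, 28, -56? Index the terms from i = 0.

Check ratios: -14 / 7 = -2.0
Common ratio r = -2.
First term a = 7.
Formula: S_i = 7 * (-2)^i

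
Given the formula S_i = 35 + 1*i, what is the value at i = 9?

S_9 = 35 + 1*9 = 35 + 9 = 44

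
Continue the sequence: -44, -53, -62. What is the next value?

Differences: -53 - -44 = -9
This is an arithmetic sequence with common difference d = -9.
Next term = -62 + -9 = -71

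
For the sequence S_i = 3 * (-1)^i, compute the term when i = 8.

S_8 = 3 * (-1)^8 = 3 * 1 = 3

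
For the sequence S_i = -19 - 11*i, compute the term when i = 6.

S_6 = -19 + -11*6 = -19 + -66 = -85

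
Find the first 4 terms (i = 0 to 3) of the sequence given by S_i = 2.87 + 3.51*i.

This is an arithmetic sequence.
i=0: S_0 = 2.87 + 3.51*0 = 2.87
i=1: S_1 = 2.87 + 3.51*1 = 6.38
i=2: S_2 = 2.87 + 3.51*2 = 9.89
i=3: S_3 = 2.87 + 3.51*3 = 13.4
The first 4 terms are: [2.87, 6.38, 9.89, 13.4]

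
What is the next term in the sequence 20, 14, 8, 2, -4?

Differences: 14 - 20 = -6
This is an arithmetic sequence with common difference d = -6.
Next term = -4 + -6 = -10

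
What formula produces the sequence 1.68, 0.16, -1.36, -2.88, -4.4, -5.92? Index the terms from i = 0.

Check differences: 0.16 - 1.68 = -1.52
-1.36 - 0.16 = -1.52
Common difference d = -1.52.
First term a = 1.68.
Formula: S_i = 1.68 - 1.52*i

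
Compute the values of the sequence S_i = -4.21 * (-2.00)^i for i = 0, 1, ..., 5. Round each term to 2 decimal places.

This is a geometric sequence.
i=0: S_0 = -4.21 * (-2.0)^0 = -4.21
i=1: S_1 = -4.21 * (-2.0)^1 = 8.42
i=2: S_2 = -4.21 * (-2.0)^2 = -16.84
i=3: S_3 = -4.21 * (-2.0)^3 = 33.68
i=4: S_4 = -4.21 * (-2.0)^4 = -67.36
i=5: S_5 = -4.21 * (-2.0)^5 = 134.72
The first 6 terms are: [-4.21, 8.42, -16.84, 33.68, -67.36, 134.72]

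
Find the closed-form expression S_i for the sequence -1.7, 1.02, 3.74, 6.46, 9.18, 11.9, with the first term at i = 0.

Check differences: 1.02 - -1.7 = 2.72
3.74 - 1.02 = 2.72
Common difference d = 2.72.
First term a = -1.7.
Formula: S_i = -1.70 + 2.72*i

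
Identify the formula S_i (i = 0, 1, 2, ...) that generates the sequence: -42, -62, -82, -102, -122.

Check differences: -62 - -42 = -20
-82 - -62 = -20
Common difference d = -20.
First term a = -42.
Formula: S_i = -42 - 20*i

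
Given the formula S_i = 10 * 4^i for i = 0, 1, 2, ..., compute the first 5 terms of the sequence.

This is a geometric sequence.
i=0: S_0 = 10 * 4^0 = 10
i=1: S_1 = 10 * 4^1 = 40
i=2: S_2 = 10 * 4^2 = 160
i=3: S_3 = 10 * 4^3 = 640
i=4: S_4 = 10 * 4^4 = 2560
The first 5 terms are: [10, 40, 160, 640, 2560]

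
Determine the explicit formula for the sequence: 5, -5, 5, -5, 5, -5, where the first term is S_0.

Check ratios: -5 / 5 = -1.0
Common ratio r = -1.
First term a = 5.
Formula: S_i = 5 * (-1)^i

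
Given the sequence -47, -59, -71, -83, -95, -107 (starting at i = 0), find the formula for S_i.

Check differences: -59 - -47 = -12
-71 - -59 = -12
Common difference d = -12.
First term a = -47.
Formula: S_i = -47 - 12*i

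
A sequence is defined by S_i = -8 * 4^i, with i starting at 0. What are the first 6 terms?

This is a geometric sequence.
i=0: S_0 = -8 * 4^0 = -8
i=1: S_1 = -8 * 4^1 = -32
i=2: S_2 = -8 * 4^2 = -128
i=3: S_3 = -8 * 4^3 = -512
i=4: S_4 = -8 * 4^4 = -2048
i=5: S_5 = -8 * 4^5 = -8192
The first 6 terms are: [-8, -32, -128, -512, -2048, -8192]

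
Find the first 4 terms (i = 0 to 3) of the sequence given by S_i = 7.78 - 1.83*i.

This is an arithmetic sequence.
i=0: S_0 = 7.78 + -1.83*0 = 7.78
i=1: S_1 = 7.78 + -1.83*1 = 5.95
i=2: S_2 = 7.78 + -1.83*2 = 4.12
i=3: S_3 = 7.78 + -1.83*3 = 2.29
The first 4 terms are: [7.78, 5.95, 4.12, 2.29]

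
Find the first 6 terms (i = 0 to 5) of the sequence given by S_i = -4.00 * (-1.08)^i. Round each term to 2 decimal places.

This is a geometric sequence.
i=0: S_0 = -4.0 * (-1.08)^0 = -4.0
i=1: S_1 = -4.0 * (-1.08)^1 = 4.32
i=2: S_2 = -4.0 * (-1.08)^2 ≈ -4.67
i=3: S_3 = -4.0 * (-1.08)^3 ≈ 5.04
i=4: S_4 = -4.0 * (-1.08)^4 ≈ -5.44
i=5: S_5 = -4.0 * (-1.08)^5 ≈ 5.88
The first 6 terms are: [-4.0, 4.32, -4.67, 5.04, -5.44, 5.88]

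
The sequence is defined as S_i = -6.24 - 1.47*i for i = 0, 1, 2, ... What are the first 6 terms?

This is an arithmetic sequence.
i=0: S_0 = -6.24 + -1.47*0 = -6.24
i=1: S_1 = -6.24 + -1.47*1 = -7.71
i=2: S_2 = -6.24 + -1.47*2 = -9.18
i=3: S_3 = -6.24 + -1.47*3 = -10.65
i=4: S_4 = -6.24 + -1.47*4 = -12.12
i=5: S_5 = -6.24 + -1.47*5 = -13.59
The first 6 terms are: [-6.24, -7.71, -9.18, -10.65, -12.12, -13.59]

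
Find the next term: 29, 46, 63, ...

Differences: 46 - 29 = 17
This is an arithmetic sequence with common difference d = 17.
Next term = 63 + 17 = 80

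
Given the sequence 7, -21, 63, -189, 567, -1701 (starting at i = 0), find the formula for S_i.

Check ratios: -21 / 7 = -3.0
Common ratio r = -3.
First term a = 7.
Formula: S_i = 7 * (-3)^i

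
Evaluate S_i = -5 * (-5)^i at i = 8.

S_8 = -5 * (-5)^8 = -5 * 390625 = -1953125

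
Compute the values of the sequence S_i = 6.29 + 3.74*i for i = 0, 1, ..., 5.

This is an arithmetic sequence.
i=0: S_0 = 6.29 + 3.74*0 = 6.29
i=1: S_1 = 6.29 + 3.74*1 = 10.03
i=2: S_2 = 6.29 + 3.74*2 = 13.77
i=3: S_3 = 6.29 + 3.74*3 = 17.51
i=4: S_4 = 6.29 + 3.74*4 = 21.25
i=5: S_5 = 6.29 + 3.74*5 = 24.99
The first 6 terms are: [6.29, 10.03, 13.77, 17.51, 21.25, 24.99]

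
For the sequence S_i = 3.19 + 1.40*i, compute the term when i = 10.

S_10 = 3.19 + 1.4*10 = 3.19 + 14.0 = 17.19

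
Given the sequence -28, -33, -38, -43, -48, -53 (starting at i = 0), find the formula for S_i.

Check differences: -33 - -28 = -5
-38 - -33 = -5
Common difference d = -5.
First term a = -28.
Formula: S_i = -28 - 5*i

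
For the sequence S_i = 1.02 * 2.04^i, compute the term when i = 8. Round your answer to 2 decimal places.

S_8 = 1.02 * 2.04^8 ≈ 1.02 * 299.9448 ≈ 305.94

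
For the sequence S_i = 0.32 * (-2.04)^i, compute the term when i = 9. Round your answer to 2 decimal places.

S_9 = 0.32 * (-2.04)^9 ≈ 0.32 * -611.8874 ≈ -195.8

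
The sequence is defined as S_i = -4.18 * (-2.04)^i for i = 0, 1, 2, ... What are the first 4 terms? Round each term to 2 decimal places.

This is a geometric sequence.
i=0: S_0 = -4.18 * (-2.04)^0 = -4.18
i=1: S_1 = -4.18 * (-2.04)^1 ≈ 8.53
i=2: S_2 = -4.18 * (-2.04)^2 ≈ -17.4
i=3: S_3 = -4.18 * (-2.04)^3 ≈ 35.49
The first 4 terms are: [-4.18, 8.53, -17.4, 35.49]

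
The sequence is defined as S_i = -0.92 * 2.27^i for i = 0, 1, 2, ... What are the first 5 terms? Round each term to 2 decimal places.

This is a geometric sequence.
i=0: S_0 = -0.92 * 2.27^0 = -0.92
i=1: S_1 = -0.92 * 2.27^1 ≈ -2.09
i=2: S_2 = -0.92 * 2.27^2 ≈ -4.74
i=3: S_3 = -0.92 * 2.27^3 ≈ -10.76
i=4: S_4 = -0.92 * 2.27^4 ≈ -24.43
The first 5 terms are: [-0.92, -2.09, -4.74, -10.76, -24.43]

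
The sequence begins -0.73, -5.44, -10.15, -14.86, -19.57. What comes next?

Differences: -5.44 - -0.73 = -4.71
This is an arithmetic sequence with common difference d = -4.71.
Next term = -19.57 + -4.71 = -24.28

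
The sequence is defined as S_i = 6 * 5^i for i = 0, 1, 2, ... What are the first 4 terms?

This is a geometric sequence.
i=0: S_0 = 6 * 5^0 = 6
i=1: S_1 = 6 * 5^1 = 30
i=2: S_2 = 6 * 5^2 = 150
i=3: S_3 = 6 * 5^3 = 750
The first 4 terms are: [6, 30, 150, 750]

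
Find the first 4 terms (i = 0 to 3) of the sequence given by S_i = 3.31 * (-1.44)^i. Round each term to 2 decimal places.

This is a geometric sequence.
i=0: S_0 = 3.31 * (-1.44)^0 = 3.31
i=1: S_1 = 3.31 * (-1.44)^1 ≈ -4.77
i=2: S_2 = 3.31 * (-1.44)^2 ≈ 6.86
i=3: S_3 = 3.31 * (-1.44)^3 ≈ -9.88
The first 4 terms are: [3.31, -4.77, 6.86, -9.88]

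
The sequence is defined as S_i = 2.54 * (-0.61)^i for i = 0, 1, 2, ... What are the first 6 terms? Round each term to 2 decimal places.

This is a geometric sequence.
i=0: S_0 = 2.54 * (-0.61)^0 = 2.54
i=1: S_1 = 2.54 * (-0.61)^1 ≈ -1.55
i=2: S_2 = 2.54 * (-0.61)^2 ≈ 0.95
i=3: S_3 = 2.54 * (-0.61)^3 ≈ -0.58
i=4: S_4 = 2.54 * (-0.61)^4 ≈ 0.35
i=5: S_5 = 2.54 * (-0.61)^5 ≈ -0.21
The first 6 terms are: [2.54, -1.55, 0.95, -0.58, 0.35, -0.21]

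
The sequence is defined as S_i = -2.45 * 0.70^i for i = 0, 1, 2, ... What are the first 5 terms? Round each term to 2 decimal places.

This is a geometric sequence.
i=0: S_0 = -2.45 * 0.7^0 = -2.45
i=1: S_1 = -2.45 * 0.7^1 ≈ -1.72
i=2: S_2 = -2.45 * 0.7^2 ≈ -1.2
i=3: S_3 = -2.45 * 0.7^3 ≈ -0.84
i=4: S_4 = -2.45 * 0.7^4 ≈ -0.59
The first 5 terms are: [-2.45, -1.72, -1.2, -0.84, -0.59]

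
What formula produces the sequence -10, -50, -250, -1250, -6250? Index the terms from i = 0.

Check ratios: -50 / -10 = 5.0
Common ratio r = 5.
First term a = -10.
Formula: S_i = -10 * 5^i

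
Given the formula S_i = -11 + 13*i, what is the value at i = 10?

S_10 = -11 + 13*10 = -11 + 130 = 119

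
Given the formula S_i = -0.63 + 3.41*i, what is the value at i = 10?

S_10 = -0.63 + 3.41*10 = -0.63 + 34.1 = 33.47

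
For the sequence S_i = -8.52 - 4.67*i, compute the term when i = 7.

S_7 = -8.52 + -4.67*7 = -8.52 + -32.69 = -41.21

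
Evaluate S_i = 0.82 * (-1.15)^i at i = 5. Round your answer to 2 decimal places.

S_5 = 0.82 * (-1.15)^5 ≈ 0.82 * -2.0114 ≈ -1.65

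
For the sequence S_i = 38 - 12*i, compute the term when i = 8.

S_8 = 38 + -12*8 = 38 + -96 = -58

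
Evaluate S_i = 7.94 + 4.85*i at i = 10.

S_10 = 7.94 + 4.85*10 = 7.94 + 48.5 = 56.44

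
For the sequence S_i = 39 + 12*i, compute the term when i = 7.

S_7 = 39 + 12*7 = 39 + 84 = 123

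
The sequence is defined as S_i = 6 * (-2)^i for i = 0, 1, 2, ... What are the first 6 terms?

This is a geometric sequence.
i=0: S_0 = 6 * (-2)^0 = 6
i=1: S_1 = 6 * (-2)^1 = -12
i=2: S_2 = 6 * (-2)^2 = 24
i=3: S_3 = 6 * (-2)^3 = -48
i=4: S_4 = 6 * (-2)^4 = 96
i=5: S_5 = 6 * (-2)^5 = -192
The first 6 terms are: [6, -12, 24, -48, 96, -192]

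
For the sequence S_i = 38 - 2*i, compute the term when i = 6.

S_6 = 38 + -2*6 = 38 + -12 = 26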